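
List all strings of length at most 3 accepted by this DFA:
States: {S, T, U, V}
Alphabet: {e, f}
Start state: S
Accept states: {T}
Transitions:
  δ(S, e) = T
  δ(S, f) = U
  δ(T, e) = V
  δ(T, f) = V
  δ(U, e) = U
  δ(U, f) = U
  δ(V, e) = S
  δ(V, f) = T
e, eef, eff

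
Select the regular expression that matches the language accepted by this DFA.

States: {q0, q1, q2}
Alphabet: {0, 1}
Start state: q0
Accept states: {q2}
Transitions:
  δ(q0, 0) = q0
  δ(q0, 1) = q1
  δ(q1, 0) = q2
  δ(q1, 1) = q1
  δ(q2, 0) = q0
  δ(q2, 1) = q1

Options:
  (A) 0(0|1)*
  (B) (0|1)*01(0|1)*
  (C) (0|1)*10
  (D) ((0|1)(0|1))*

Check each option against the DFA on short strings; one disagreement eliminates an option:
  (A) 0(0|1)*: on '0' the DFA goes q0 → q0 and rejects (q0 ∉ Accept), but the regex matches it → eliminate
  (B) (0|1)*01(0|1)*: on '01' the DFA goes q0 → q0 → q1 and rejects (q1 ∉ Accept), but the regex matches it → eliminate
  (C) (0|1)*10: agrees with the DFA on every string of length ≤ 6
  (D) ((0|1)(0|1))*: on ε the DFA stays in q0 and rejects (q0 ∉ Accept), but the regex matches it → eliminate
Only (C) is consistent with the DFA.
(C) (0|1)*10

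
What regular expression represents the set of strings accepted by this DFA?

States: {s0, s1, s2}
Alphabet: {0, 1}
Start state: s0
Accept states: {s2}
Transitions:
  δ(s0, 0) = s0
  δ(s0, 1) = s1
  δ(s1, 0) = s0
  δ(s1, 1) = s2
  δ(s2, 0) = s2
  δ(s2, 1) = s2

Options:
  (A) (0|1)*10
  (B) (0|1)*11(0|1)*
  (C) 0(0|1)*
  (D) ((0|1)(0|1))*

Check each option against the DFA on short strings; one disagreement eliminates an option:
  (A) (0|1)*10: on '10' the DFA goes s0 → s1 → s0 and rejects (s0 ∉ Accept), but the regex matches it → eliminate
  (B) (0|1)*11(0|1)*: agrees with the DFA on every string of length ≤ 6
  (C) 0(0|1)*: on '0' the DFA goes s0 → s0 and rejects (s0 ∉ Accept), but the regex matches it → eliminate
  (D) ((0|1)(0|1))*: on ε the DFA stays in s0 and rejects (s0 ∉ Accept), but the regex matches it → eliminate
Only (B) is consistent with the DFA.
(B) (0|1)*11(0|1)*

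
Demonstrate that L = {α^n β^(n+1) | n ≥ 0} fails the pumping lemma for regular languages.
Assume L is regular with pumping length p. Idea: pumping the α-block breaks the fixed offset of 1.
Choose s = α^p β^(p+1) ∈ L. By the pumping lemma, s = xyz with |xy| ≤ p, |y| > 0, so y = α^k with k ≥ 1. Then xy²z = α^(p+k) β^(p+1). For this to be in L we would need p+1 = (p+k)+1, i.e. k = 0, contradicting k ≥ 1. So xy²z ∉ L.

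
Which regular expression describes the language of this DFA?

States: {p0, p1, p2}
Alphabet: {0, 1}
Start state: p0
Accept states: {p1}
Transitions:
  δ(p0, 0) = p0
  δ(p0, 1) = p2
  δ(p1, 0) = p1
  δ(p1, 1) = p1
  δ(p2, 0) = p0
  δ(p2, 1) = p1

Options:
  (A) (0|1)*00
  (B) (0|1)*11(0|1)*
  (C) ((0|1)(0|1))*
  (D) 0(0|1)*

Check each option against the DFA on short strings; one disagreement eliminates an option:
  (A) (0|1)*00: on '00' the DFA goes p0 → p0 → p0 and rejects (p0 ∉ Accept), but the regex matches it → eliminate
  (B) (0|1)*11(0|1)*: agrees with the DFA on every string of length ≤ 6
  (C) ((0|1)(0|1))*: on ε the DFA stays in p0 and rejects (p0 ∉ Accept), but the regex matches it → eliminate
  (D) 0(0|1)*: on '0' the DFA goes p0 → p0 and rejects (p0 ∉ Accept), but the regex matches it → eliminate
Only (B) is consistent with the DFA.
(B) (0|1)*11(0|1)*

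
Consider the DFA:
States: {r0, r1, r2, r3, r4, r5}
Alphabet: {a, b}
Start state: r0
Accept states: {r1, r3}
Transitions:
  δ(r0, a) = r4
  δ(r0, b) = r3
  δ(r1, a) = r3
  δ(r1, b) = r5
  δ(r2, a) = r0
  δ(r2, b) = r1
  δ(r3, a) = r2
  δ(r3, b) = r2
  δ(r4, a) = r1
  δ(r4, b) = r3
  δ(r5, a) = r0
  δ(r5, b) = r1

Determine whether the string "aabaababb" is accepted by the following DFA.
Processing string "aabaababb":
  r0 --a--> r4
  r4 --a--> r1
  r1 --b--> r5
  r5 --a--> r0
  r0 --a--> r4
  r4 --b--> r3
  r3 --a--> r2
  r2 --b--> r1
  r1 --b--> r5
Final state: r5
Accept states: {r1, r3}
No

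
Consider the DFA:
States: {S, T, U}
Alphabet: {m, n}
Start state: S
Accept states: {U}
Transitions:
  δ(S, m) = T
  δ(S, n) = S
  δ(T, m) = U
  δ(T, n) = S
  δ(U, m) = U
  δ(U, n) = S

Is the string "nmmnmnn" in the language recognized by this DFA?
Processing string "nmmnmnn":
  S --n--> S
  S --m--> T
  T --m--> U
  U --n--> S
  S --m--> T
  T --n--> S
  S --n--> S
Final state: S
Accept states: {U}
No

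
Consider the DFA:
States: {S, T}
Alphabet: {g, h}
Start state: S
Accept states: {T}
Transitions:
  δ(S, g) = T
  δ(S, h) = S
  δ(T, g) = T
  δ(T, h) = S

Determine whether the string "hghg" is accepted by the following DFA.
Processing string "hghg":
  S --h--> S
  S --g--> T
  T --h--> S
  S --g--> T
Final state: T
Accept states: {T}
Yes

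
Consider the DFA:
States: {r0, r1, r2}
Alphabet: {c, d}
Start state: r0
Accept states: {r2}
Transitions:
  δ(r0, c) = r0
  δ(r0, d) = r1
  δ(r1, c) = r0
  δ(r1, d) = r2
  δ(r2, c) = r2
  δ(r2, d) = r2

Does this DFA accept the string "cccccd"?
Processing string "cccccd":
  r0 --c--> r0
  r0 --c--> r0
  r0 --c--> r0
  r0 --c--> r0
  r0 --c--> r0
  r0 --d--> r1
Final state: r1
Accept states: {r2}
No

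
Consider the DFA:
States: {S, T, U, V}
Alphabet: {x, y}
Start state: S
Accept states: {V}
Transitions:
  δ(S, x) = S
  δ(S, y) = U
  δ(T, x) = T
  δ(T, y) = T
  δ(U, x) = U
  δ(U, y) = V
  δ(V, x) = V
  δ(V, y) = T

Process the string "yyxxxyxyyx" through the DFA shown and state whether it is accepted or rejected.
Processing string "yyxxxyxyyx":
  S --y--> U
  U --y--> V
  V --x--> V
  V --x--> V
  V --x--> V
  V --y--> T
  T --x--> T
  T --y--> T
  T --y--> T
  T --x--> T
Final state: T
Accept states: {V}
No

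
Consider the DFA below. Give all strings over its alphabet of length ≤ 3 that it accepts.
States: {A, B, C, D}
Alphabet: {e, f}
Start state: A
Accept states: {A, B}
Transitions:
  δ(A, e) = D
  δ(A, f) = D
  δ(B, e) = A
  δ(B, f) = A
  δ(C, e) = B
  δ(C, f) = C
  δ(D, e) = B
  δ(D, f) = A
ε, ee, ef, fe, ff, eee, eef, fee, fef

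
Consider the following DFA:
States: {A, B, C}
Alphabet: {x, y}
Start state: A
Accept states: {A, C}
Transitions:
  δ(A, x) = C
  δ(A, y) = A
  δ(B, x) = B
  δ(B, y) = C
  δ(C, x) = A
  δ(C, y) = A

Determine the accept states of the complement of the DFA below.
Complement accept states = All states \ Original accept states
= {A, B, C} \ {A, C}
{B}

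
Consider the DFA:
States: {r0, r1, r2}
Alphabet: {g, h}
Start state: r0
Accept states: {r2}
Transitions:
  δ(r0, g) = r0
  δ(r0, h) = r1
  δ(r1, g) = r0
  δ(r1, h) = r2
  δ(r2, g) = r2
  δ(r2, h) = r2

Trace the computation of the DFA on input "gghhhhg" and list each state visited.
read 'g': r0 → r0
  read 'g': r0 → r0
  read 'h': r0 → r1
  read 'h': r1 → r2
  read 'h': r2 → r2
  read 'h': r2 → r2
  read 'g': r2 → r2
r0 -> r0 -> r0 -> r1 -> r2 -> r2 -> r2 -> r2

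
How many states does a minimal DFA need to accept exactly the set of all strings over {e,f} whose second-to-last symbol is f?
By Myhill–Nerode, count the distinguishable equivalence classes: 2^2 = 4 classes — the DFA must remember the last 2 symbols read; every pair of distinct length-2 suffixes is distinguishable by some continuation.
4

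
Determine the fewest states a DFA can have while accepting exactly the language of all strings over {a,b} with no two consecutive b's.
By Myhill–Nerode, count the distinguishable equivalence classes: three classes — safe with last≠b / safe with last=b / bb seen (dead).
3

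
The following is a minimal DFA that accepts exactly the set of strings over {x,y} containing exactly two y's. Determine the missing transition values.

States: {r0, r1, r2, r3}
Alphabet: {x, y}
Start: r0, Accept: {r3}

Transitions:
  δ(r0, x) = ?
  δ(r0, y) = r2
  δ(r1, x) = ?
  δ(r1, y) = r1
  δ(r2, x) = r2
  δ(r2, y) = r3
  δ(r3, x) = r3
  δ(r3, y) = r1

From the language and accept set, identify what each state tracks — r0: zero y's; r1: ≥ three y's (dead); r2: one y; r3: two y's.
Each missing δ(q, a) is the state matching the new tracked value after reading a.
δ(r0, x) = r0; δ(r1, x) = r1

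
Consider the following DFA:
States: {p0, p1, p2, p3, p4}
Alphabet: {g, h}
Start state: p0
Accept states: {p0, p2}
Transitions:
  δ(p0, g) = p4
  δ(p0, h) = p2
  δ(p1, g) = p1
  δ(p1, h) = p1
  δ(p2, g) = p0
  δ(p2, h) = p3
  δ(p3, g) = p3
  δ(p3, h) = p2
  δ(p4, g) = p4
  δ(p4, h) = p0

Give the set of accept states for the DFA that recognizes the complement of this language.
Complement accept states = All states \ Original accept states
= {p0, p1, p2, p3, p4} \ {p0, p2}
{p1, p3, p4}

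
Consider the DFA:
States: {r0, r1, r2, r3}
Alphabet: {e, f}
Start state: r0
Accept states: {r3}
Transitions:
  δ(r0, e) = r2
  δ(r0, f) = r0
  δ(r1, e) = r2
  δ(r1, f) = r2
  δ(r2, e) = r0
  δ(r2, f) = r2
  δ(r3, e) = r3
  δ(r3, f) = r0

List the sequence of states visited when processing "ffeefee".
read 'f': r0 → r0
  read 'f': r0 → r0
  read 'e': r0 → r2
  read 'e': r2 → r0
  read 'f': r0 → r0
  read 'e': r0 → r2
  read 'e': r2 → r0
r0 -> r0 -> r0 -> r2 -> r0 -> r0 -> r2 -> r0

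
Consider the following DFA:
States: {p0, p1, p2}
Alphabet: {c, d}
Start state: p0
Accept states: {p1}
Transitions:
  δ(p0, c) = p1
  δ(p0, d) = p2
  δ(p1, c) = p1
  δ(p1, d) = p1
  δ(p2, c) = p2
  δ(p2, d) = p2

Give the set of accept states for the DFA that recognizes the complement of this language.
Complement accept states = All states \ Original accept states
= {p0, p1, p2} \ {p1}
{p0, p2}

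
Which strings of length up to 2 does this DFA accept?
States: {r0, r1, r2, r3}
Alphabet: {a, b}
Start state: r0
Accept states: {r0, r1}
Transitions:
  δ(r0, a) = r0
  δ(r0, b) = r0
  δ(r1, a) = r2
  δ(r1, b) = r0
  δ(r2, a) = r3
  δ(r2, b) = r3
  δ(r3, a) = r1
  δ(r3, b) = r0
ε, a, b, aa, ab, ba, bb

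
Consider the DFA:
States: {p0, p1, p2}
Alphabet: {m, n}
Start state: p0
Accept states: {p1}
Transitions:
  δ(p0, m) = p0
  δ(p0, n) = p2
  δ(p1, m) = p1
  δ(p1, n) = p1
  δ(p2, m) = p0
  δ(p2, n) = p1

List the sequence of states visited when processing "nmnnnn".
read 'n': p0 → p2
  read 'm': p2 → p0
  read 'n': p0 → p2
  read 'n': p2 → p1
  read 'n': p1 → p1
  read 'n': p1 → p1
p0 -> p2 -> p0 -> p2 -> p1 -> p1 -> p1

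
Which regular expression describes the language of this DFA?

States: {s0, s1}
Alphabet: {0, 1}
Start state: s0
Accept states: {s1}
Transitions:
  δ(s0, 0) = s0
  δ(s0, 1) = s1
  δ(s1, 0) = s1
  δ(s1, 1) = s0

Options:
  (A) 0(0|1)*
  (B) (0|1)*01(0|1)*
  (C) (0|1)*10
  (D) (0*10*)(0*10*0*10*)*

Check each option against the DFA on short strings; one disagreement eliminates an option:
  (A) 0(0|1)*: on '0' the DFA goes s0 → s0 and rejects (s0 ∉ Accept), but the regex matches it → eliminate
  (B) (0|1)*01(0|1)*: on '1' the DFA goes s0 → s1 and accepts (s1 ∈ Accept), but the regex does not match it → eliminate
  (C) (0|1)*10: on '1' the DFA goes s0 → s1 and accepts (s1 ∈ Accept), but the regex does not match it → eliminate
  (D) (0*10*)(0*10*0*10*)*: agrees with the DFA on every string of length ≤ 6
Only (D) is consistent with the DFA.
(D) (0*10*)(0*10*0*10*)*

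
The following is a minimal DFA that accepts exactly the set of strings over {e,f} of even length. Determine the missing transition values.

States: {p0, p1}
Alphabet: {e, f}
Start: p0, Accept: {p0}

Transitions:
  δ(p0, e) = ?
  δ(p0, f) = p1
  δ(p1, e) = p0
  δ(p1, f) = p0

From the language and accept set, identify what each state tracks — p0: even length so far; p1: odd length so far.
Each missing δ(q, a) is the state matching the new tracked value after reading a.
δ(p0, e) = p1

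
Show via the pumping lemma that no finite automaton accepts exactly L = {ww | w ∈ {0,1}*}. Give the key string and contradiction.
Assume L is regular with pumping length p. Idea: pumping the leading 0-block breaks the equality of the two halves.
Choose s = 0^p 1 0^p 1 ∈ L (with w = 0^p 1). |s| = 2p+2 ≥ p. By the pumping lemma, s = xyz with |xy| ≤ p, |y| > 0, so y = 0^k with k ≥ 1, in the first 0-block. Then xy²z = 0^(p+k) 1 0^p 1, of length 2p+2+k. If k is odd this length is odd, so it cannot be of the form ww. If k is even, each half has length p+1+k/2 ≤ p+k, so the first half lies entirely inside the leading 0-block and contains no 1, while the second half ends in 1; the halves differ. Either way xy²z ∉ L.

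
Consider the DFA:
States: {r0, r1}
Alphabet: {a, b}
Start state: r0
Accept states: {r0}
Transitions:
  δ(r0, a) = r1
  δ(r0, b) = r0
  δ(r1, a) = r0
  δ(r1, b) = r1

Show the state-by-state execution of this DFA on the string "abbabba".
read 'a': r0 → r1
  read 'b': r1 → r1
  read 'b': r1 → r1
  read 'a': r1 → r0
  read 'b': r0 → r0
  read 'b': r0 → r0
  read 'a': r0 → r1
r0 -> r1 -> r1 -> r1 -> r0 -> r0 -> r0 -> r1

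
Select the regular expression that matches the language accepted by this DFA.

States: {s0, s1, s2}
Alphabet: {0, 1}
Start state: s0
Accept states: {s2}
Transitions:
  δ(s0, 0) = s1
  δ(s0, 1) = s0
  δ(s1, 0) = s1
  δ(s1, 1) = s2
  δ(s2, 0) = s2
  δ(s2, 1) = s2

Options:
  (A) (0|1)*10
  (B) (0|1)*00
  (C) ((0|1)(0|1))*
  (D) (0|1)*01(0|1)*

Check each option against the DFA on short strings; one disagreement eliminates an option:
  (A) (0|1)*10: on '01' the DFA goes s0 → s1 → s2 and accepts (s2 ∈ Accept), but the regex does not match it → eliminate
  (B) (0|1)*00: on '00' the DFA goes s0 → s1 → s1 and rejects (s1 ∉ Accept), but the regex matches it → eliminate
  (C) ((0|1)(0|1))*: on ε the DFA stays in s0 and rejects (s0 ∉ Accept), but the regex matches it → eliminate
  (D) (0|1)*01(0|1)*: agrees with the DFA on every string of length ≤ 6
Only (D) is consistent with the DFA.
(D) (0|1)*01(0|1)*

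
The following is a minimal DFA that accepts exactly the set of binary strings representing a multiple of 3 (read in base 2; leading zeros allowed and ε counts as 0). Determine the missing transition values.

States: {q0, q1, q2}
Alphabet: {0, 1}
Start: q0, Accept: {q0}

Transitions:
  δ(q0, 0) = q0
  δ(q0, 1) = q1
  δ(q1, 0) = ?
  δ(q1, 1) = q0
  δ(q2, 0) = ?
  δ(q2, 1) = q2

From the language and accept set, identify what each state tracks — q0: value ≡ 0 (mod 3); q1: value ≡ 1 (mod 3); q2: value ≡ 2 (mod 3).
Each missing δ(q, a) is the state matching the new tracked value after reading a.
δ(q1, 0) = q2; δ(q2, 0) = q1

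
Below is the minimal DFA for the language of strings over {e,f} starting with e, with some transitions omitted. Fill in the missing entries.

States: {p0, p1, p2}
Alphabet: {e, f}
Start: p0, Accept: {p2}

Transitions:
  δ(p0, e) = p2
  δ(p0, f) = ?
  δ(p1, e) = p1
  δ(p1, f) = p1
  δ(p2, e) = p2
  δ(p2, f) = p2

From the language and accept set, identify what each state tracks — p0: no input read; p1: started with f (dead); p2: started with e.
Each missing δ(q, a) is the state matching the new tracked value after reading a.
δ(p0, f) = p1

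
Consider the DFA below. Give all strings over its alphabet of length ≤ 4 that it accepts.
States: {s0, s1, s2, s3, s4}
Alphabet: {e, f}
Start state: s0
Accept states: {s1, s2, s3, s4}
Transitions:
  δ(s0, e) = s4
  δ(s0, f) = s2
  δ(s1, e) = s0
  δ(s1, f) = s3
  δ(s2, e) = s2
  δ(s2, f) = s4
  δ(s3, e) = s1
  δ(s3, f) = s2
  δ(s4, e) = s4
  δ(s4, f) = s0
e, f, ee, fe, ff, eee, efe, eff, fee, fef, ffe, eeee, eefe, eeff, efee, effe, efff, feee, feef, fefe, ffee, fffe, ffff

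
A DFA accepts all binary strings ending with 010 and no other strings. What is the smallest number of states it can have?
By Myhill–Nerode, count the distinguishable equivalence classes: 4 classes — one per longest suffix of the input that is a prefix of '010' (lengths 0 through 3); only the length-3 class is accepting.
4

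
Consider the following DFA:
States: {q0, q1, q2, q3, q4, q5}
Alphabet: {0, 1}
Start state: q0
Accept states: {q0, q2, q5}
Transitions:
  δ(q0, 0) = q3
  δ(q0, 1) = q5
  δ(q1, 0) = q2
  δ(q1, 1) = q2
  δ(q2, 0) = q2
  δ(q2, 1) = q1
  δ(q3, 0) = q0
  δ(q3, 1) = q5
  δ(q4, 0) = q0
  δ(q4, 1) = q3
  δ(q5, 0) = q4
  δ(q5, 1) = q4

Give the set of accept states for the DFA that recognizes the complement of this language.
Complement accept states = All states \ Original accept states
= {q0, q1, q2, q3, q4, q5} \ {q0, q2, q5}
{q1, q3, q4}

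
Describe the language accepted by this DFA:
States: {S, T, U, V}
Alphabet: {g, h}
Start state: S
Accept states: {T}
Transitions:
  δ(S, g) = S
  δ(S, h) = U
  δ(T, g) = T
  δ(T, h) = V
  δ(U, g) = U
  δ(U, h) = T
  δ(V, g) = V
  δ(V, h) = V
Testing a few strings:
  'ggg' → reject
  'h' → reject
  'gggh' → reject
  'ghhg' → accept
State roles: S=zero h's; T=two h's; U=one h; V=≥ three h's (dead)
All strings over {g,h} containing exactly two h's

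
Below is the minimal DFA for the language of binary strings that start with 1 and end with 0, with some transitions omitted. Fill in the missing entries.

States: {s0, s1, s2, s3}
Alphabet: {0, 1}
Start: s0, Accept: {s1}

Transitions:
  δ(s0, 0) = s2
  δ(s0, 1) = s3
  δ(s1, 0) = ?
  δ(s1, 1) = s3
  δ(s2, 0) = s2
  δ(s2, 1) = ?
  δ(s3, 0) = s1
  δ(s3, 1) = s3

From the language and accept set, identify what each state tracks — s0: no input read; s1: started with 1, last symbol 0; s2: started with 0 (dead); s3: started with 1, last symbol 1.
Each missing δ(q, a) is the state matching the new tracked value after reading a.
δ(s1, 0) = s1; δ(s2, 1) = s2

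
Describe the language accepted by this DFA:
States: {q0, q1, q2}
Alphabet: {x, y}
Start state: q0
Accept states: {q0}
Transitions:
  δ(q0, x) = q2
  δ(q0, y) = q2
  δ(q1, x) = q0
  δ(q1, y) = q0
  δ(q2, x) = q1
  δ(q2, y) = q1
Testing a few strings:
  'yxx' → accept
  'xy' → reject
  'xx' → reject
  'x' → reject
State roles: q0=length ≡ 0 (mod 3); q1=length ≡ 2 (mod 3); q2=length ≡ 1 (mod 3)
All strings over {x,y} whose length is a multiple of 3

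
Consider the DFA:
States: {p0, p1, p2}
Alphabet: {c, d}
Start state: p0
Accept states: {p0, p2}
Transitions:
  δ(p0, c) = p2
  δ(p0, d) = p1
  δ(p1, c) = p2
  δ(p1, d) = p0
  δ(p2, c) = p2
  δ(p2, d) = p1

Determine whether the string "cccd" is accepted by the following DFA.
Processing string "cccd":
  p0 --c--> p2
  p2 --c--> p2
  p2 --c--> p2
  p2 --d--> p1
Final state: p1
Accept states: {p0, p2}
No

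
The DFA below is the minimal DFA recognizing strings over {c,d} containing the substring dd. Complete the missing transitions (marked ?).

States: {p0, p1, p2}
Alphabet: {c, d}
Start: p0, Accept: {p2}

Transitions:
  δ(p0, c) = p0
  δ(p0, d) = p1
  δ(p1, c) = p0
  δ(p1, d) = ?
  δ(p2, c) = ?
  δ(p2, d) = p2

From the language and accept set, identify what each state tracks — p0: no progress toward dd; p1: one trailing d; p2: substring dd seen.
Each missing δ(q, a) is the state matching the new tracked value after reading a.
δ(p1, d) = p2; δ(p2, c) = p2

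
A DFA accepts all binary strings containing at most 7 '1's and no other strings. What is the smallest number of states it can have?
By Myhill–Nerode, count the distinguishable equivalence classes: 9 classes — having seen 0, 1, …, 7, or >7 copies of '1'; counts 0 through 7 are accepting and >7 is dead.
9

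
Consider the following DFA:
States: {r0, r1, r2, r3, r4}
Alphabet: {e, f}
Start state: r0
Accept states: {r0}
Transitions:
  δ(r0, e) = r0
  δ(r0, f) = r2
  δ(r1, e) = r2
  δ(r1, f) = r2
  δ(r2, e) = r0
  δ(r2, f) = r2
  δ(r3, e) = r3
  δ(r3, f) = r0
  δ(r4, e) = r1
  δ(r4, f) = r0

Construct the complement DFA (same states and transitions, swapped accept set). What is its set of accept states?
Complement accept states = All states \ Original accept states
= {r0, r1, r2, r3, r4} \ {r0}
{r1, r2, r3, r4}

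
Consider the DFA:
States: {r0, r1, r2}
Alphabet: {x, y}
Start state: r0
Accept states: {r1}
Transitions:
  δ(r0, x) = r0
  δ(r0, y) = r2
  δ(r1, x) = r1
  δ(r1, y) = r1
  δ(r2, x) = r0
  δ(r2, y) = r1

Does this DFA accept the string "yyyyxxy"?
Processing string "yyyyxxy":
  r0 --y--> r2
  r2 --y--> r1
  r1 --y--> r1
  r1 --y--> r1
  r1 --x--> r1
  r1 --x--> r1
  r1 --y--> r1
Final state: r1
Accept states: {r1}
Yes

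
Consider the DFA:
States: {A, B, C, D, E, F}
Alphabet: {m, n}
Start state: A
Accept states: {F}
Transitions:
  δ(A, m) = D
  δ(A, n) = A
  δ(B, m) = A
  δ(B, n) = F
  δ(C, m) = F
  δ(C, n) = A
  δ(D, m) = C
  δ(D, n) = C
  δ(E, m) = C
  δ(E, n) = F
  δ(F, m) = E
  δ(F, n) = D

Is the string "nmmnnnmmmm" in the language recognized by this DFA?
Processing string "nmmnnnmmmm":
  A --n--> A
  A --m--> D
  D --m--> C
  C --n--> A
  A --n--> A
  A --n--> A
  A --m--> D
  D --m--> C
  C --m--> F
  F --m--> E
Final state: E
Accept states: {F}
No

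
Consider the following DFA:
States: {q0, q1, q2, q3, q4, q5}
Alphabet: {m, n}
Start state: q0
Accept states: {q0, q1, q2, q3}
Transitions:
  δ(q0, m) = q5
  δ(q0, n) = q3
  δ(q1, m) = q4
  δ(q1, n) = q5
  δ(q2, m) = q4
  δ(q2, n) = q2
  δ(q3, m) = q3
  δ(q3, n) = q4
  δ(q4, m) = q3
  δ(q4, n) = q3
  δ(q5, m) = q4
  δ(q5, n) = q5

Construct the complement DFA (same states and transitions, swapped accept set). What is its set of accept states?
Complement accept states = All states \ Original accept states
= {q0, q1, q2, q3, q4, q5} \ {q0, q1, q2, q3}
{q4, q5}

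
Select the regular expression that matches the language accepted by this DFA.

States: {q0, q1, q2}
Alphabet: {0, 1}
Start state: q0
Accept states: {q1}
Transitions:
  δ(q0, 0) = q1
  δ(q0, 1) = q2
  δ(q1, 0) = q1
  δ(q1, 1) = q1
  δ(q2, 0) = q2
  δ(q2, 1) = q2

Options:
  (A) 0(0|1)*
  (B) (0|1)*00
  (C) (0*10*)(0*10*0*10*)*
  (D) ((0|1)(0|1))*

Check each option against the DFA on short strings; one disagreement eliminates an option:
  (A) 0(0|1)*: agrees with the DFA on every string of length ≤ 6
  (B) (0|1)*00: on '0' the DFA goes q0 → q1 and accepts (q1 ∈ Accept), but the regex does not match it → eliminate
  (C) (0*10*)(0*10*0*10*)*: on '0' the DFA goes q0 → q1 and accepts (q1 ∈ Accept), but the regex does not match it → eliminate
  (D) ((0|1)(0|1))*: on ε the DFA stays in q0 and rejects (q0 ∉ Accept), but the regex matches it → eliminate
Only (A) is consistent with the DFA.
(A) 0(0|1)*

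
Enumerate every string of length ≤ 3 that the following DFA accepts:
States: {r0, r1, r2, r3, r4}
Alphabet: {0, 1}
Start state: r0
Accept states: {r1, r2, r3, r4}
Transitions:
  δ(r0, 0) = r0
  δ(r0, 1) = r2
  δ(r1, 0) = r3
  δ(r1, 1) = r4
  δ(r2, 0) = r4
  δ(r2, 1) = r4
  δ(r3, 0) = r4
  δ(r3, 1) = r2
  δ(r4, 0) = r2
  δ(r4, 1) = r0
1, 01, 10, 11, 001, 010, 011, 100, 110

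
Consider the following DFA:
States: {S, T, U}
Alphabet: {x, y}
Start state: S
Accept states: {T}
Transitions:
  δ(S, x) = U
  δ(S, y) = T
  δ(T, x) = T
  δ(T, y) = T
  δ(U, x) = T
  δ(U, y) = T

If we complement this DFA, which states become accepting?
Complement accept states = All states \ Original accept states
= {S, T, U} \ {T}
{S, U}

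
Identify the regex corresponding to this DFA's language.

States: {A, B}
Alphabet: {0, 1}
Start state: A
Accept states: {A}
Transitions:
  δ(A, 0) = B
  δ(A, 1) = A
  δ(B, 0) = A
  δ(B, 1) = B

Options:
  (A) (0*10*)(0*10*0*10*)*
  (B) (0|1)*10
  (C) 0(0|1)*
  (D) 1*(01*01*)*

Check each option against the DFA on short strings; one disagreement eliminates an option:
  (A) (0*10*)(0*10*0*10*)*: on ε the DFA stays in A and accepts (A ∈ Accept), but the regex does not match it → eliminate
  (B) (0|1)*10: on ε the DFA stays in A and accepts (A ∈ Accept), but the regex does not match it → eliminate
  (C) 0(0|1)*: on ε the DFA stays in A and accepts (A ∈ Accept), but the regex does not match it → eliminate
  (D) 1*(01*01*)*: agrees with the DFA on every string of length ≤ 6
Only (D) is consistent with the DFA.
(D) 1*(01*01*)*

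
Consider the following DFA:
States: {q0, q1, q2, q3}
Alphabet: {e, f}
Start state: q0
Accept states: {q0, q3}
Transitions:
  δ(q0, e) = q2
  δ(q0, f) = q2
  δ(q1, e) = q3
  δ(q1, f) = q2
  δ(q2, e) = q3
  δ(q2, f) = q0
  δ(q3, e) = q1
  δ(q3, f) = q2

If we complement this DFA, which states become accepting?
Complement accept states = All states \ Original accept states
= {q0, q1, q2, q3} \ {q0, q3}
{q1, q2}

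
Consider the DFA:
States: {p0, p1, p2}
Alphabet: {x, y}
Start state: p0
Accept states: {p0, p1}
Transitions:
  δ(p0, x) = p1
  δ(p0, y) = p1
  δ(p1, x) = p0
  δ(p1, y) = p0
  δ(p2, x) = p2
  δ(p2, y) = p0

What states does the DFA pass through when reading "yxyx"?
read 'y': p0 → p1
  read 'x': p1 → p0
  read 'y': p0 → p1
  read 'x': p1 → p0
p0 -> p1 -> p0 -> p1 -> p0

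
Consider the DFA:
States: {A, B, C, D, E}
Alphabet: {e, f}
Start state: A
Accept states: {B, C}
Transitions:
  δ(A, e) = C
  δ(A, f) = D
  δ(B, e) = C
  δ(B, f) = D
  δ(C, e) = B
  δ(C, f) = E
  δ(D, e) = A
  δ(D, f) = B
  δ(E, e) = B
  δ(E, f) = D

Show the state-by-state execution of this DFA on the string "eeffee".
read 'e': A → C
  read 'e': C → B
  read 'f': B → D
  read 'f': D → B
  read 'e': B → C
  read 'e': C → B
A -> C -> B -> D -> B -> C -> B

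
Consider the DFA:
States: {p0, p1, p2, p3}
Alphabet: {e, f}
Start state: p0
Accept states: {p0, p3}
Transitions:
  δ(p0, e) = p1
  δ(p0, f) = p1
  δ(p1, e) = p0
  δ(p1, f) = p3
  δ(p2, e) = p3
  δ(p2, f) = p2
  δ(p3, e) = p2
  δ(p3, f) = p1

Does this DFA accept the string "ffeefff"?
Processing string "ffeefff":
  p0 --f--> p1
  p1 --f--> p3
  p3 --e--> p2
  p2 --e--> p3
  p3 --f--> p1
  p1 --f--> p3
  p3 --f--> p1
Final state: p1
Accept states: {p0, p3}
No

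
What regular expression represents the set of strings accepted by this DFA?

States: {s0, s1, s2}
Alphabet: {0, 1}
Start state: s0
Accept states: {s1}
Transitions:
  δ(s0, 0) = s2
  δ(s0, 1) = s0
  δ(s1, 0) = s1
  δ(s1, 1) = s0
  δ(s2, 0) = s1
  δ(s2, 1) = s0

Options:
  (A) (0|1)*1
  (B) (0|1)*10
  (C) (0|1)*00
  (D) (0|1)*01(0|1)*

Check each option against the DFA on short strings; one disagreement eliminates an option:
  (A) (0|1)*1: on '1' the DFA goes s0 → s0 and rejects (s0 ∉ Accept), but the regex matches it → eliminate
  (B) (0|1)*10: on '00' the DFA goes s0 → s2 → s1 and accepts (s1 ∈ Accept), but the regex does not match it → eliminate
  (C) (0|1)*00: agrees with the DFA on every string of length ≤ 6
  (D) (0|1)*01(0|1)*: on '00' the DFA goes s0 → s2 → s1 and accepts (s1 ∈ Accept), but the regex does not match it → eliminate
Only (C) is consistent with the DFA.
(C) (0|1)*00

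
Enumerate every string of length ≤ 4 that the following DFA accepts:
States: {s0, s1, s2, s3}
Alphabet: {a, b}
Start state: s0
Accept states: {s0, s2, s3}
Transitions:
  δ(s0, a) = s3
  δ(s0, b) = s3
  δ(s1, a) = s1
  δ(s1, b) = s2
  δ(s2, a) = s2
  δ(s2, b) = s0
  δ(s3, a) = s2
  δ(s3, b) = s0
ε, a, b, aa, ab, ba, bb, aaa, aab, aba, abb, baa, bab, bba, bbb, aaaa, aaab, aaba, aabb, abaa, abab, abba, abbb, baaa, baab, baba, babb, bbaa, bbab, bbba, bbbb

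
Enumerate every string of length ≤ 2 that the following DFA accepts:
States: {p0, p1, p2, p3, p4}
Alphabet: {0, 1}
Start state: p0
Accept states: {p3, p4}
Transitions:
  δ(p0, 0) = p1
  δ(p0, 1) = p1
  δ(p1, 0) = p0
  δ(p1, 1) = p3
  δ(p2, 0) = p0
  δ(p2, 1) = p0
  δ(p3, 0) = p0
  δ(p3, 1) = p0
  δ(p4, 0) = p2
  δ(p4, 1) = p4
01, 11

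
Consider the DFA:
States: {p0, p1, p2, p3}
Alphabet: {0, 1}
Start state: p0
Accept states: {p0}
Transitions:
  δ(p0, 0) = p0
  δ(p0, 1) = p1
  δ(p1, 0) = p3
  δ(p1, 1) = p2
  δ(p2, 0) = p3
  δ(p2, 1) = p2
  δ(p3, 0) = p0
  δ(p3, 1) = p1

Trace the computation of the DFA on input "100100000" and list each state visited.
read '1': p0 → p1
  read '0': p1 → p3
  read '0': p3 → p0
  read '1': p0 → p1
  read '0': p1 → p3
  read '0': p3 → p0
  read '0': p0 → p0
  read '0': p0 → p0
  read '0': p0 → p0
p0 -> p1 -> p3 -> p0 -> p1 -> p3 -> p0 -> p0 -> p0 -> p0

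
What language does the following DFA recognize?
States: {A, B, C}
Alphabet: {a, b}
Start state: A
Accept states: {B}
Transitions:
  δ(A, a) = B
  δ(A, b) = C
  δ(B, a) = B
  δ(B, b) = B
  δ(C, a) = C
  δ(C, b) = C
Testing a few strings:
  'bab' → reject
  'b' → reject
  'bba' → reject
  'a' → accept
State roles: A=no input read; B=started with a; C=started with b (dead)
All strings over {a,b} starting with a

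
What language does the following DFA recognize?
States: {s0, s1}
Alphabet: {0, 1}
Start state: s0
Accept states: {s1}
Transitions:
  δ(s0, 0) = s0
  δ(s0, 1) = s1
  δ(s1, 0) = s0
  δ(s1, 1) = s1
Testing a few strings:
  '01' → accept
  '000' → reject
  '1' → accept
  '0' → reject
State roles: s0=last symbol not 1; s1=last symbol is 1
All binary strings ending with 1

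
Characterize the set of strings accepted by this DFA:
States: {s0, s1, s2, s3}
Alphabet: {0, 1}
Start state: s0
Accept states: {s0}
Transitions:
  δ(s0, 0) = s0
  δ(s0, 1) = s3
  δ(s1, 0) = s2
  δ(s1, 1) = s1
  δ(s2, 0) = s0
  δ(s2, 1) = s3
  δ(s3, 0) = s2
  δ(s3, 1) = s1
Testing a few strings:
  '111' → reject
  '1000' → accept
  '0' → accept
  '1' → reject
State roles: s0=value ≡ 0 (mod 4); s1=value ≡ 3 (mod 4); s2=value ≡ 2 (mod 4); s3=value ≡ 1 (mod 4)
All binary strings representing a multiple of 4 (read in base 2; leading zeros allowed and ε counts as 0)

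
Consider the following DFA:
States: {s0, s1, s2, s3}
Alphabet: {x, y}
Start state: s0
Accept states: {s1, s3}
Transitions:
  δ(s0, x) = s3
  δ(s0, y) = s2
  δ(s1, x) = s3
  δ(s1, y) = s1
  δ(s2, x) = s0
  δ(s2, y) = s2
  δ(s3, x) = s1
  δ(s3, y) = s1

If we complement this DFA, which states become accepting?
Complement accept states = All states \ Original accept states
= {s0, s1, s2, s3} \ {s1, s3}
{s0, s2}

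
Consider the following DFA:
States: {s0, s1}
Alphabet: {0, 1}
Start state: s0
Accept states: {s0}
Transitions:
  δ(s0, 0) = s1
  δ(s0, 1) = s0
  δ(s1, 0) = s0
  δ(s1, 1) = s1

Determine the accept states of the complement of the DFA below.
Complement accept states = All states \ Original accept states
= {s0, s1} \ {s0}
{s1}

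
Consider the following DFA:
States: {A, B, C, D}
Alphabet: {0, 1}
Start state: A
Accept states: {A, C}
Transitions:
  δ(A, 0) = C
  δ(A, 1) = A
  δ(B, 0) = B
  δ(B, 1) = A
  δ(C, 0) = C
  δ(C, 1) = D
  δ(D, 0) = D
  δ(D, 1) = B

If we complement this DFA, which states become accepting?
Complement accept states = All states \ Original accept states
= {A, B, C, D} \ {A, C}
{B, D}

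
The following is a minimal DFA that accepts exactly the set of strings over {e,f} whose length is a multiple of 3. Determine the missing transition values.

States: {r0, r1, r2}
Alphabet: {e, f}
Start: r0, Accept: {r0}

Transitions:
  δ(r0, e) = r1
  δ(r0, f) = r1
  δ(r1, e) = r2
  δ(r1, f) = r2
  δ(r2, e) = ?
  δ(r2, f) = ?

From the language and accept set, identify what each state tracks — r0: length ≡ 0 (mod 3); r1: length ≡ 1 (mod 3); r2: length ≡ 2 (mod 3).
Each missing δ(q, a) is the state matching the new tracked value after reading a.
δ(r2, e) = r0; δ(r2, f) = r0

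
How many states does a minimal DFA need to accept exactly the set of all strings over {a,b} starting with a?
By Myhill–Nerode, count the distinguishable equivalence classes: three classes — empty / started with a / started with b (dead).
3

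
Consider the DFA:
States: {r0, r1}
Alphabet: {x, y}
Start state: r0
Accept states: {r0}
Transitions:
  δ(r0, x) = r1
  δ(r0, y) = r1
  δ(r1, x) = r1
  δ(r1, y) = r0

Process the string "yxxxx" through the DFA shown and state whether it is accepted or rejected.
Processing string "yxxxx":
  r0 --y--> r1
  r1 --x--> r1
  r1 --x--> r1
  r1 --x--> r1
  r1 --x--> r1
Final state: r1
Accept states: {r0}
No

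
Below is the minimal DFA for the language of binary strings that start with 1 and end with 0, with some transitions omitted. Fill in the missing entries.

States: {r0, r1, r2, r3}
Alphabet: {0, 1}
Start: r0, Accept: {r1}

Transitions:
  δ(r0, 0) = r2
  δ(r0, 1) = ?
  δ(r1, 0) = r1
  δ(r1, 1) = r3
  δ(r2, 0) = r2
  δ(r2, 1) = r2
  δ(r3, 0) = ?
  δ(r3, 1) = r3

From the language and accept set, identify what each state tracks — r0: no input read; r1: started with 1, last symbol 0; r2: started with 0 (dead); r3: started with 1, last symbol 1.
Each missing δ(q, a) is the state matching the new tracked value after reading a.
δ(r0, 1) = r3; δ(r3, 0) = r1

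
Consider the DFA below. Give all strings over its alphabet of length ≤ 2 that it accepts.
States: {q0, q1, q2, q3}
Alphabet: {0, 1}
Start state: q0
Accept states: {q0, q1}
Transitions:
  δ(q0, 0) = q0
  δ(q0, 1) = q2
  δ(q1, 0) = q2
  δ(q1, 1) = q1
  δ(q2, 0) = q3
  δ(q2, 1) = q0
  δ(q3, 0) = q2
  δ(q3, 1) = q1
ε, 0, 00, 11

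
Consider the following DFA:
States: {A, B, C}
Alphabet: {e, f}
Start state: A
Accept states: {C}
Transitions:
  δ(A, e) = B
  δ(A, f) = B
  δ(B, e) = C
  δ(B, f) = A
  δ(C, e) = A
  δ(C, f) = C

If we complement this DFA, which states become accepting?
Complement accept states = All states \ Original accept states
= {A, B, C} \ {C}
{A, B}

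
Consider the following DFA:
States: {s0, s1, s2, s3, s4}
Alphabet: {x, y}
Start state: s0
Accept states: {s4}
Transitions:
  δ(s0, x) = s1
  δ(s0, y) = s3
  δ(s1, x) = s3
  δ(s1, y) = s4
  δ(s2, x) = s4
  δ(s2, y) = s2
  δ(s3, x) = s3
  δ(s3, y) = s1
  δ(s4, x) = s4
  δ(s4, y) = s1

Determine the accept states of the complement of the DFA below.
Complement accept states = All states \ Original accept states
= {s0, s1, s2, s3, s4} \ {s4}
{s0, s1, s2, s3}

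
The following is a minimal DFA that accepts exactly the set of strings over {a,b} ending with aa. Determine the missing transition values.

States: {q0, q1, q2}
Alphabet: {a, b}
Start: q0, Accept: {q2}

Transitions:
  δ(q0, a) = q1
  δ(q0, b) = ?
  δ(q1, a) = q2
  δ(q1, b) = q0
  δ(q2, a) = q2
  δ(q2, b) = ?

From the language and accept set, identify what each state tracks — q0: last symbol not a; q1: one trailing a; q2: two trailing a's.
Each missing δ(q, a) is the state matching the new tracked value after reading a.
δ(q0, b) = q0; δ(q2, b) = q0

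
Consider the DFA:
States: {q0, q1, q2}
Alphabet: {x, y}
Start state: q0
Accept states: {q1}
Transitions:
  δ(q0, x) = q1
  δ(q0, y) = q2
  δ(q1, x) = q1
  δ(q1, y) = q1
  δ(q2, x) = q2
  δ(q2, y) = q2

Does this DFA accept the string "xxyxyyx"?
Processing string "xxyxyyx":
  q0 --x--> q1
  q1 --x--> q1
  q1 --y--> q1
  q1 --x--> q1
  q1 --y--> q1
  q1 --y--> q1
  q1 --x--> q1
Final state: q1
Accept states: {q1}
Yes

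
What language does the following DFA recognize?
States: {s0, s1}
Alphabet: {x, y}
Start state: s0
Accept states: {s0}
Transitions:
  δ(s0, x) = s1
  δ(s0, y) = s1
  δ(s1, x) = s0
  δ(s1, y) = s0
Testing a few strings:
  'yx' → accept
  'y' → reject
  'xyy' → reject
  'yyx' → reject
State roles: s0=even length so far; s1=odd length so far
All strings over {x,y} of even length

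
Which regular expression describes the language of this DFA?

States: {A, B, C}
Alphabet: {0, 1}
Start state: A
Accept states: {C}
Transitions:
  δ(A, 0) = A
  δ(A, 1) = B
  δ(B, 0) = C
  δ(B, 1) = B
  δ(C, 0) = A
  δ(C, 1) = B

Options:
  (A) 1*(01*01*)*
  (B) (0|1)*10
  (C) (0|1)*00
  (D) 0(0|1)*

Check each option against the DFA on short strings; one disagreement eliminates an option:
  (A) 1*(01*01*)*: on ε the DFA stays in A and rejects (A ∉ Accept), but the regex matches it → eliminate
  (B) (0|1)*10: agrees with the DFA on every string of length ≤ 6
  (C) (0|1)*00: on '00' the DFA goes A → A → A and rejects (A ∉ Accept), but the regex matches it → eliminate
  (D) 0(0|1)*: on '0' the DFA goes A → A and rejects (A ∉ Accept), but the regex matches it → eliminate
Only (B) is consistent with the DFA.
(B) (0|1)*10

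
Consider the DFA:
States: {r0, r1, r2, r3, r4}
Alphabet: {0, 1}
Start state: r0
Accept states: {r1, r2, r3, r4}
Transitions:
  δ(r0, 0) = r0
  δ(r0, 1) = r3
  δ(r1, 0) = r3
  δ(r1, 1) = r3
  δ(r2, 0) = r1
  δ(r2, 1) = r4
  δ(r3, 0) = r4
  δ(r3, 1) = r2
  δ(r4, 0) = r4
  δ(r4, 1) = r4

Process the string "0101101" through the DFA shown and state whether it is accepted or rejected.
Processing string "0101101":
  r0 --0--> r0
  r0 --1--> r3
  r3 --0--> r4
  r4 --1--> r4
  r4 --1--> r4
  r4 --0--> r4
  r4 --1--> r4
Final state: r4
Accept states: {r1, r2, r3, r4}
Yes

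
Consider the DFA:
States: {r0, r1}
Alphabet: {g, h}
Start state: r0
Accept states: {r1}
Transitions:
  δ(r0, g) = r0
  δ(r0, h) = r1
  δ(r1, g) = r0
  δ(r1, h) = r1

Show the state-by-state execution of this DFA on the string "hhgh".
read 'h': r0 → r1
  read 'h': r1 → r1
  read 'g': r1 → r0
  read 'h': r0 → r1
r0 -> r1 -> r1 -> r0 -> r1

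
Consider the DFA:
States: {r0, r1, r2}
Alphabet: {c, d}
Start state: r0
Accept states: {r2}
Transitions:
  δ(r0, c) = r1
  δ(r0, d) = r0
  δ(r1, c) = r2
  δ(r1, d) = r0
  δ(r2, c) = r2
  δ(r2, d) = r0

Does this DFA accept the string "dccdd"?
Processing string "dccdd":
  r0 --d--> r0
  r0 --c--> r1
  r1 --c--> r2
  r2 --d--> r0
  r0 --d--> r0
Final state: r0
Accept states: {r2}
No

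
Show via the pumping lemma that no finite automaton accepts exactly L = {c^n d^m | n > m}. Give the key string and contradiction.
Assume L is regular with pumping length p. Idea: pumping down the c-block drops the c-count to at most the d-count.
Choose s = c^(p+1) d^p ∈ L (|s| = 2p+1 ≥ p). By the pumping lemma, s = xyz with |xy| ≤ p, |y| > 0, so y = c^k with k ≥ 1. Take i = 0: xz = c^(p+1−k) d^p. Since k ≥ 1, p+1−k ≤ p, so the number of c's is no longer strictly greater than the number of d's, hence xz ∉ L.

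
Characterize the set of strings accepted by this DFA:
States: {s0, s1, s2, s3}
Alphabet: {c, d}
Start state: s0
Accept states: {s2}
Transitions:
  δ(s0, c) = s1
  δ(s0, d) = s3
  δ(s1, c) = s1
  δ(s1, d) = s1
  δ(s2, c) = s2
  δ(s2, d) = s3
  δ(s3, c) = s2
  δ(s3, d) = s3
Testing a few strings:
  'c' → reject
  'cdcc' → reject
  'dcd' → reject
  'ddcc' → accept
State roles: s0=no input read; s1=started with c (dead); s2=started with d, last symbol c; s3=started with d, last symbol d
All strings over {c,d} that start with d and end with c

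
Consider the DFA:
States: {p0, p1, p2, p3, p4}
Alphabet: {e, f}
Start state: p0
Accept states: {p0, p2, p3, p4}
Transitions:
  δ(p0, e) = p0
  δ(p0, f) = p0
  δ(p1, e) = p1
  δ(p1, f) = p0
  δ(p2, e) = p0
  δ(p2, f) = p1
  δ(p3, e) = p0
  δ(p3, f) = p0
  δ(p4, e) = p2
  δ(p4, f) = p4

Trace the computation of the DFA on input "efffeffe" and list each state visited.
read 'e': p0 → p0
  read 'f': p0 → p0
  read 'f': p0 → p0
  read 'f': p0 → p0
  read 'e': p0 → p0
  read 'f': p0 → p0
  read 'f': p0 → p0
  read 'e': p0 → p0
p0 -> p0 -> p0 -> p0 -> p0 -> p0 -> p0 -> p0 -> p0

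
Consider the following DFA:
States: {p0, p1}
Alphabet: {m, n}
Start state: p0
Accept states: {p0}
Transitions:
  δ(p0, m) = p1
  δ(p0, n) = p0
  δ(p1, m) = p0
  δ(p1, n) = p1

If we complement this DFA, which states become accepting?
Complement accept states = All states \ Original accept states
= {p0, p1} \ {p0}
{p1}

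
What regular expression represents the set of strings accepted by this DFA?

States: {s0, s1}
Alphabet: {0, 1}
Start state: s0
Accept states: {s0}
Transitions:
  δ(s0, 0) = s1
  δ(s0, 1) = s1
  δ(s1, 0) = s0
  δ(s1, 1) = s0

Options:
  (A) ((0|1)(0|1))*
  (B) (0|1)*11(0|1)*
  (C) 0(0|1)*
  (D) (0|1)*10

Check each option against the DFA on short strings; one disagreement eliminates an option:
  (A) ((0|1)(0|1))*: agrees with the DFA on every string of length ≤ 6
  (B) (0|1)*11(0|1)*: on ε the DFA stays in s0 and accepts (s0 ∈ Accept), but the regex does not match it → eliminate
  (C) 0(0|1)*: on ε the DFA stays in s0 and accepts (s0 ∈ Accept), but the regex does not match it → eliminate
  (D) (0|1)*10: on ε the DFA stays in s0 and accepts (s0 ∈ Accept), but the regex does not match it → eliminate
Only (A) is consistent with the DFA.
(A) ((0|1)(0|1))*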